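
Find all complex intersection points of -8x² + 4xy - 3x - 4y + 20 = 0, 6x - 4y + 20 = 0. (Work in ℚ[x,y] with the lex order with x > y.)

Compute a lex Gröbner basis by Buchberger's algorithm.
f_1 = -8x² + 4xy - 3x - 4y + 20, LT = x².
f_2 = 6x - 4y + 20, LT = x.

S(f_1,f_2): lcm = x². S = ⅙xy - 71/24x + ½y - 5/2.
  leading term xy: subtract (1/36y)·f_2 from ⅙xy - 71/24x + ½y - 5/2 → -71/24x + 1/9y² - 1/18y - 5/2
  leading term x: subtract (-71/144)·f_2 from -71/24x + 1/9y² - 1/18y - 5/2 → 1/9y² - 73/36y + 265/36
  leading term y²: no divisor's leading term divides it; move 1/9y² to the remainder.
  leading term y: no divisor's leading term divides it; move -73/36y to the remainder.
  leading term 1: no divisor's leading term divides it; move 265/36 to the remainder.
  remainder 1/9y² - 73/36y + 265/36 ≠ 0; add h_3 = 1/9y² - 73/36y + 265/36 to the basis.

S(f_1,h_3): leading monomials are coprime, so the S-polynomial reduces to 0 (Buchberger's first criterion).
S(f_2,h_3): leading monomials are coprime, so the S-polynomial reduces to 0 (Buchberger's first criterion).
Every S-polynomial of the final basis reduces to 0, so we have a Gröbner basis.
Inter-reduce: drop elements whose leading term is divisible by another's, tail-reduce, and make monic.
Reduced Gröbner basis: {x - ⅔y + 10/3, y² - 73/4y + 265/4}.

Elimination: the polynomial y² - 73/4y + 265/4 lies in the elimination ideal for y, so y ∈ {5, 53/4}. For each such y, the remaining basis elements (now univariate) give the rest of the solution.
  y = 5: the earlier basis element becomes x = 0, giving x = 0 — point (0, 5).
  y = 53/4: the earlier basis element becomes x - 11/2 = 0, giving x = 11/2 — point (11/2, 53/4).

{(0, 5), (11/2, 53/4)}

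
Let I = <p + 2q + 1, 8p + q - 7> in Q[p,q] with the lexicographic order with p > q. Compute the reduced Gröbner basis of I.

This is the nonlinear analogue of row-reducing a linear system.

f_1 = p + 2q + 1, LT = p.
f_2 = 8p + q - 7, LT = p.

S(f_1,f_2): lcm = p. S = 15/8q + 15/8.
  leading term q: no divisor's leading term divides it; move 15/8q to the remainder.
  leading term 1: no divisor's leading term divides it; move 15/8 to the remainder.
  remainder 15/8q + 15/8 ≠ 0; add g_3 = 15/8q + 15/8 to the basis.

The other S-polynomials (S(f_1,g_3), S(f_2,g_3)) all reduce to 0 modulo the current basis, so we have a Gröbner basis.
Inter-reduce: drop elements whose leading term is divisible by another's, tail-reduce, and make monic.

G = {p - 1, q + 1}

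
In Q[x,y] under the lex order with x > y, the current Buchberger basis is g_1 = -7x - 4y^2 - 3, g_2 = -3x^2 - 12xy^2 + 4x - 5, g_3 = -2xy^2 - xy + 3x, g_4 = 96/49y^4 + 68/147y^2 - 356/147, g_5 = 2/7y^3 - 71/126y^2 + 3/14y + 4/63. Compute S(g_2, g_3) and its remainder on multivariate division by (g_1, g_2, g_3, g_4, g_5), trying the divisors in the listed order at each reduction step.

S(g_2, g_3) = -1/2x^2y + 3/2x^2 + 4xy^4 - 4/3xy^2 + 5/3y^2; remainder on division = -5/18y^2 - 5/36y + 5/12.

lcm(LM(g_2), LM(g_3)) = x^2y^2.
S = (lcm/LT(g_2))·g_2 − (lcm/LT(g_3))·g_3 = -1/2x^2y + 3/2x^2 + 4xy^4 - 4/3xy^2 + 5/3y^2.
Reduce S modulo (g_1, g_2, g_3, g_4, g_5) in that order:
  leading term x^2y: subtract (1/14xy)·g_1 from -1/2x^2y + 3/2x^2 + 4xy^4 - 4/3xy^2 + 5/3y^2 → 3/2x^2 + 4xy^4 + 2/7xy^3 - 4/3xy^2 + 3/14xy + 5/3y^2
  leading term x^2: subtract (-3/14x)·g_1 from 3/2x^2 + 4xy^4 + 2/7xy^3 - 4/3xy^2 + 3/14xy + 5/3y^2 → 4xy^4 + 2/7xy^3 - 46/21xy^2 + 3/14xy - 9/14x + 5/3y^2
  leading term xy^4: subtract (-4/7y^4)·g_1 from 4xy^4 + 2/7xy^3 - 46/21xy^2 + 3/14xy - 9/14x + 5/3y^2 → 2/7xy^3 - 46/21xy^2 + 3/14xy - 9/14x - 16/7y^6 - 12/7y^4 + 5/3y^2
  leading term xy^3: subtract (-2/49y^3)·g_1 from 2/7xy^3 - 46/21xy^2 + 3/14xy - 9/14x - 16/7y^6 - 12/7y^4 + 5/3y^2 → -46/21xy^2 + 3/14xy - 9/14x - 16/7y^6 - 8/49y^5 - 12/7y^4 - 6/49y^3 + 5/3y^2
  leading term xy^2: subtract (46/147y^2)·g_1 from -46/21xy^2 + 3/14xy - 9/14x - 16/7y^6 - 8/49y^5 - 12/7y^4 - 6/49y^3 + 5/3y^2 → 3/14xy - 9/14x - 16/7y^6 - 8/49y^5 - 68/147y^4 - 6/49y^3 + 383/147y^2
  leading term xy: subtract (-3/98y)·g_1 from 3/14xy - 9/14x - 16/7y^6 - 8/49y^5 - 68/147y^4 - 6/49y^3 + 383/147y^2 → -9/14x - 16/7y^6 - 8/49y^5 - 68/147y^4 - 12/49y^3 + 383/147y^2 - 9/98y
  leading term x: subtract (9/98)·g_1 from -9/14x - 16/7y^6 - 8/49y^5 - 68/147y^4 - 12/49y^3 + 383/147y^2 - 9/98y → -16/7y^6 - 8/49y^5 - 68/147y^4 - 12/49y^3 + 437/147y^2 - 9/98y + 27/98
  leading term y^6: subtract (-7/6y^2)·g_4 from -16/7y^6 - 8/49y^5 - 68/147y^4 - 12/49y^3 + 437/147y^2 - 9/98y + 27/98 → -8/49y^5 + 34/441y^4 - 12/49y^3 + 65/441y^2 - 9/98y + 27/98
  leading term y^5: subtract (-1/12y)·g_4 from -8/49y^5 + 34/441y^4 - 12/49y^3 + 65/441y^2 - 9/98y + 27/98 → 34/441y^4 - 13/63y^3 + 65/441y^2 - 37/126y + 27/98
  leading term y^4: subtract (17/432)·g_4 from 34/441y^4 - 13/63y^3 + 65/441y^2 - 37/126y + 27/98 → -13/63y^3 + 293/2268y^2 - 37/126y + 841/2268
  leading term y^3: subtract (-13/18)·g_5 from -13/63y^3 + 293/2268y^2 - 37/126y + 841/2268 → -5/18y^2 - 5/36y + 5/12
  leading term y^2: no divisor's leading term divides it; move -5/18y^2 to the remainder.
  leading term y: no divisor's leading term divides it; move -5/36y to the remainder.
  leading term 1: no divisor's leading term divides it; move 5/12 to the remainder.
The remainder -5/18y^2 - 5/36y + 5/12 is nonzero, so it would be added as the next basis element.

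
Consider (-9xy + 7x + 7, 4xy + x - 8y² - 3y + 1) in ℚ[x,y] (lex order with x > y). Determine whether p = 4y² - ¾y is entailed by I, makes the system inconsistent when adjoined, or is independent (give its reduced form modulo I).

First compute the reduced Gröbner basis of I by Buchberger's algorithm.
f_1 = -9xy + 7x + 7, LT = xy.
f_2 = 4xy + x - 8y² - 3y + 1, LT = xy.

S(f_1,f_2): lcm = xy. S = -37/36x + 2y² + ¾y - 37/36.
  reduce S modulo (f_1, f_2):
  remainder -37/36x + 2y² + ¾y - 37/36 ≠ 0; add h_3 = -37/36x + 2y² + ¾y - 37/36 to the basis.

S(f_1,h_3): lcm = xy. S = -7/9x + 72/37y³ + 27/37y² - y - 7/9.
  reduce S modulo (f_1, f_2, h_3):
  remainder 72/37y³ - 29/37y² - 58/37y ≠ 0; add h_4 = 72/37y³ - 29/37y² - 58/37y to the basis.

The other S-polynomials (S(f_2,h_3), S(f_1,h_4), S(f_2,h_4), S(h_3,h_4)) all reduce to 0 modulo the current basis, so we have a Gröbner basis.
Inter-reduce: drop elements whose leading term is divisible by another's, tail-reduce, and make monic.
Reduced Gröbner basis: {x - 72/37y² - 27/37y + 1, y³ - 29/72y² - 29/36y}.
Label its elements g_1 = x - 72/37y² - 27/37y + 1, g_2 = y³ - 29/72y² - 29/36y.

Reduce p = 4y² - ¾y modulo G:
  leading term y²: no divisor's leading term divides it; move 4y² to the remainder.
  leading term y: no divisor's leading term divides it; move -¾y to the remainder.
  normal form = 4y² - ¾y.
The normal form is nonzero, so p ∉ I. Since p minus its normal form lies in I, I + (p) = I + (r) where r = 4y² - ¾y; decide whether this ideal is the whole ring.
Run Buchberger on G together with r (pairs among the g_i already reduce to 0 since G is a Gröbner basis):
g_1 = x - 72/37y² - 27/37y + 1, LT = x.
g_2 = y³ - 29/72y² - 29/36y, LT = y³.
r = 4y² - ¾y, LT = y².

S(g_2,r): lcm = y³. S = -31/144y² - 29/36y.
  reduce S modulo (g_1, g_2, r):
  remainder -1949/2304y ≠ 0; add m_4 = -1949/2304y to the basis.

The other S-polynomials (S(g_1,g_2), S(g_1,r), S(g_1,m_4), S(g_2,m_4), S(r,m_4)) all reduce to 0 modulo the current basis, so we have a Gröbner basis.
Inter-reduce: drop elements whose leading term is divisible by another's, tail-reduce, and make monic.
Reduced Gröbner basis: {x + 1, y}.
The reduced Gröbner basis of I + (p) is {x + 1, y} ≠ {1}, a proper ideal, so the enlarged system stays consistent: p is independent of I, with normal form 4y² - ¾y.

4y² - ¾y is independent of I; its normal form modulo I is 4y² - ¾y.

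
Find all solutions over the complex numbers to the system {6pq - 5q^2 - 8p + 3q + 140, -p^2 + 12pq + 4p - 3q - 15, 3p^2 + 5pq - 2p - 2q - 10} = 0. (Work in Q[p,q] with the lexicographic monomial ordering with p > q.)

Compute a lex Gröbner basis by Buchberger's algorithm.
f_1 = 6pq - 8p - 5q^2 + 3q + 140, LT = pq.
f_2 = -p^2 + 12pq + 4p - 3q - 15, LT = p^2.
f_3 = 3p^2 + 5pq - 2p - 2q - 10, LT = p^2.

S(f_1,f_2): lcm = p^2q. S = -4/3p^2 + 67/6pq^2 + 9/2pq + 70/3p - 3q^2 - 15q.
  reduce S modulo (f_1, f_2, f_3):
  remainder 608/27p + 335/36q^3 - 311/54q^2 - 1093/4q - 1595/27 ≠ 0; add h_4 = 608/27p + 335/36q^3 - 311/54q^2 - 1093/4q - 1595/27 to the basis.

S(f_1,f_3): lcm = p^2q. S = -4/3p^2 - 5/2pq^2 + 7/6pq + 70/3p + 2/3q^2 + 10/3q.
  reduce S modulo (f_1, f_2, f_3, h_4):
  remainder 445/912q^3 - 6755/456q^2 - 229/304q + 32495/76 ≠ 0; add h_5 = 445/912q^3 - 6755/456q^2 - 229/304q + 32495/76 to the basis.

S(f_2,f_3): lcm = p^2. S = -41/3pq - 10/3p + 11/3q + 55/3.
  reduce S modulo (f_1, f_2, f_3, h_4, h_5):
  remainder 180513/712q^2 - 168967/712q - 1339415/178 ≠ 0; add h_6 = 180513/712q^2 - 168967/712q - 1339415/178 to the basis.

S(f_1,h_4): lcm = pq. S = -4/3p - 1005/2432q^4 + 311/1216q^3 + 82453/7296q^2 + 1899/608q + 70/3.
  reduce S modulo (f_1, f_2, f_3, h_4, h_5, h_6):
  remainder 62445464/8925365q + 62445464/1785073 ≠ 0; add h_7 = 62445464/8925365q + 62445464/1785073 to the basis.

The other S-polynomials (S(f_2,h_4), S(f_3,h_4), S(f_1,h_5), S(f_2,h_5), S(f_3,h_5), S(h_4,h_5), S(f_1,h_6), S(f_2,h_6), S(f_3,h_6), S(h_4,h_6), S(h_5,h_6), S(f_1,h_7), S(f_2,h_7), S(f_3,h_7), S(h_4,h_7), S(h_5,h_7), S(h_6,h_7)) all reduce to 0 modulo the current basis, so we have a Gröbner basis.
Inter-reduce: drop elements whose leading term is divisible by another's, tail-reduce, and make monic.
Reduced Gröbner basis: {p, q + 5}.

A lex Gröbner basis eliminates variables successively. Here q + 5 depends only on q, with roots {-5}; lifting each root through the earlier basis elements recovers the full solutions.
  q = -5: the earlier basis element becomes p = 0, giving p = 0 — point (0, -5).
A lex Gröbner basis triangularizes the system, enabling back-substitution.

{(0, -5)}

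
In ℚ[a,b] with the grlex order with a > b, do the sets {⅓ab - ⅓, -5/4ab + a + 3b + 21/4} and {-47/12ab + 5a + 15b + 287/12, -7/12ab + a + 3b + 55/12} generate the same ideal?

Yes, the ideals are equal.

Two ideals are equal iff their reduced Gröbner bases coincide (the reduced basis is unique for a fixed ordering).
Buchberger on the first generating set:
f_1 = ⅓ab - ⅓, LT = ab.
f_2 = -5/4ab + a + 3b + 21/4, LT = ab.

S(f_1,f_2): lcm = ab. S = ⅘a + 12/5b + 16/5.
  reduce S modulo (f_1, f_2):
  remainder ⅘a + 12/5b + 16/5 ≠ 0; add g_3 = ⅘a + 12/5b + 16/5 to the basis.

S(f_1,g_3): lcm = ab. S = -3b² - 4b - 1.
  reduce S modulo (f_1, f_2, g_3):
  remainder -3b² - 4b - 1 ≠ 0; add g_4 = -3b² - 4b - 1 to the basis.

The other S-polynomials (S(f_2,g_3), S(f_1,g_4), S(f_2,g_4), S(g_3,g_4)) all reduce to 0 modulo the current basis, so we have a Gröbner basis.
Inter-reduce: drop elements whose leading term is divisible by another's, tail-reduce, and make monic.
Reduced Gröbner basis: {b² + 4/3b + ⅓, a + 3b + 4}.

Buchberger on the second generating set:
h_1 = -47/12ab + 5a + 15b + 287/12, LT = ab.
h_2 = -7/12ab + a + 3b + 55/12, LT = ab.

S(h_1,h_2): lcm = ab. S = 144/329a + 432/329b + 576/329.
  reduce S modulo (h_1, h_2):
  remainder 144/329a + 432/329b + 576/329 ≠ 0; add k_3 = 144/329a + 432/329b + 576/329 to the basis.

S(h_1,k_3): lcm = ab. S = -3b² - 60/47a - 368/47b - 287/47.
  reduce S modulo (h_1, h_2, k_3):
  remainder -3b² - 4b - 1 ≠ 0; add k_4 = -3b² - 4b - 1 to the basis.

The other S-polynomials (S(h_2,k_3), S(h_1,k_4), S(h_2,k_4), S(k_3,k_4)) all reduce to 0 modulo the current basis, so we have a Gröbner basis.
Inter-reduce: drop elements whose leading term is divisible by another's, tail-reduce, and make monic.
Reduced Gröbner basis: {b² + 4/3b + ⅓, a + 3b + 4}.

These coincide, so the ideals are equal.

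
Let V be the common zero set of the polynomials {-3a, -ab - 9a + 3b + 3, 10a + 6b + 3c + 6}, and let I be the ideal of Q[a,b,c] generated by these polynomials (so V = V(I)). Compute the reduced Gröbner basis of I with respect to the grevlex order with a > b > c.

The reduced Gröbner basis is the canonical form of the ideal for this ordering.

f_1 = -3a, LT = a.
f_2 = -ab - 9a + 3b + 3, LT = ab.
f_3 = 10a + 6b + 3c + 6, LT = a.

S(f_1,f_2): lcm = ab. S = -9a + 3b + 3.
  leading term a: subtract (3)·f_1 from -9a + 3b + 3 → 3b + 3
  leading term b: no divisor's leading term divides it; move 3b to the remainder.
  leading term 1: no divisor's leading term divides it; move 3 to the remainder.
  remainder 3b + 3 ≠ 0; add g_4 = 3b + 3 to the basis.

S(f_1,f_3): lcm = a. S = -3/5b - 3/10c - 3/5.
  leading term b: subtract (-1/5)·g_4 from -3/5b - 3/10c - 3/5 → -3/10c
  leading term c: no divisor's leading term divides it; move -3/10c to the remainder.
  remainder -3/10c ≠ 0; add g_5 = -3/10c to the basis.

The other S-polynomials (S(f_2,f_3), S(f_1,g_4), S(f_2,g_4), S(f_3,g_4), S(f_1,g_5), S(f_2,g_5), S(f_3,g_5), S(g_4,g_5)) all reduce to 0 modulo the current basis, so we have a Gröbner basis.
Inter-reduce: drop elements whose leading term is divisible by another's, tail-reduce, and make monic.

G = {a, b + 1, c}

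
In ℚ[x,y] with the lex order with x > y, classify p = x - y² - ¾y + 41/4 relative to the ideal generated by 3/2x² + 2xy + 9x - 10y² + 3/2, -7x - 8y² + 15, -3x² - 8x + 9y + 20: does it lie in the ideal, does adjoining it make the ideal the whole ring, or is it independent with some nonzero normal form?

Adjoining x - y² - ¾y + 41/4 makes the ideal the whole ring: the system is inconsistent.

First compute the reduced Gröbner basis of I by Buchberger's algorithm.
f_1 = 3/2x² + 2xy + 9x - 10y² + 3/2, LT = x².
f_2 = -7x - 8y² + 15, LT = x.
f_3 = -3x² - 8x + 9y + 20, LT = x².

S(f_1,f_2): lcm = x². S = -8/7xy² + 4/3xy + 57/7x - 20/3y² + 1.
  leading term xy²: subtract (8/49y²)·f_2 from -8/7xy² + 4/3xy + 57/7x - 20/3y² + 1 → 4/3xy + 57/7x + 64/49y⁴ - 1340/147y² + 1
  leading term xy: subtract (-4/21y)·f_2 from 4/3xy + 57/7x + 64/49y⁴ - 1340/147y² + 1 → 57/7x + 64/49y⁴ - 32/21y³ - 1340/147y² + 20/7y + 1
  leading term x: subtract (-57/49)·f_2 from 57/7x + 64/49y⁴ - 32/21y³ - 1340/147y² + 20/7y + 1 → 64/49y⁴ - 32/21y³ - 2708/147y² + 20/7y + 904/49
  leading term y⁴: no divisor's leading term divides it; move 64/49y⁴ to the remainder.
  leading term y³: no divisor's leading term divides it; move -32/21y³ to the remainder.
  leading term y²: no divisor's leading term divides it; move -2708/147y² to the remainder.
  leading term y: no divisor's leading term divides it; move 20/7y to the remainder.
  leading term 1: no divisor's leading term divides it; move 904/49 to the remainder.
  remainder 64/49y⁴ - 32/21y³ - 2708/147y² + 20/7y + 904/49 ≠ 0; add h_4 = 64/49y⁴ - 32/21y³ - 2708/147y² + 20/7y + 904/49 to the basis.

S(f_1,f_3): lcm = x². S = 4/3xy + 10/3x - 20/3y² + 3y + 23/3.
  leading term xy: subtract (-4/21y)·f_2 from 4/3xy + 10/3x - 20/3y² + 3y + 23/3 → 10/3x - 32/21y³ - 20/3y² + 41/7y + 23/3
  leading term x: subtract (-10/21)·f_2 from 10/3x - 32/21y³ - 20/3y² + 41/7y + 23/3 → -32/21y³ - 220/21y² + 41/7y + 311/21
  leading term y³: no divisor's leading term divides it; move -32/21y³ to the remainder.
  leading term y²: no divisor's leading term divides it; move -220/21y² to the remainder.
  leading term y: no divisor's leading term divides it; move 41/7y to the remainder.
  leading term 1: no divisor's leading term divides it; move 311/21 to the remainder.
  remainder -32/21y³ - 220/21y² + 41/7y + 311/21 ≠ 0; add h_5 = -32/21y³ - 220/21y² + 41/7y + 311/21 to the basis.

S(h_4,h_5): lcm = y⁴. S = -193/24y³ - 985/96y² + 381/32y + 113/8.
  leading term y³: subtract (1351/256)·h_5 from -193/24y³ - 985/96y² + 381/32y + 113/8 → 8645/192y² - 4865/256y - 49175/768
  leading term y²: no divisor's leading term divides it; move 8645/192y² to the remainder.
  leading term y: no divisor's leading term divides it; move -4865/256y to the remainder.
  leading term 1: no divisor's leading term divides it; move -49175/768 to the remainder.
  remainder 8645/192y² - 4865/256y - 49175/768 ≠ 0; add h_6 = 8645/192y² - 4865/256y - 49175/768 to the basis.

S(h_4,h_6): lcm = y⁴. S = -2207/2964y³ - 150359/11856y² + 35/16y + 113/8.
  leading term y³: subtract (15449/31616)·h_5 from -2207/2964y³ - 150359/11856y² + 35/16y + 113/8 → -179333/23712y² - 21327/31616y + 653351/94848
  leading term y²: subtract (-51238/305045)·h_6 from -179333/23712y² - 21327/31616y + 653351/94848 → -1887191/488072y - 1887191/488072
  leading term y: no divisor's leading term divides it; move -1887191/488072y to the remainder.
  leading term 1: no divisor's leading term divides it; move -1887191/488072 to the remainder.
  remainder -1887191/488072y - 1887191/488072 ≠ 0; add h_7 = -1887191/488072y - 1887191/488072 to the basis.

The other S-polynomials (S(f_2,f_3), S(f_1,h_4), S(f_2,h_4), S(f_3,h_4), S(f_1,h_5), S(f_2,h_5), S(f_3,h_5), S(f_1,h_6), S(f_2,h_6), S(f_3,h_6), S(h_5,h_6), S(f_1,h_7), S(f_2,h_7), S(f_3,h_7), S(h_4,h_7), S(h_5,h_7), S(h_6,h_7)) all reduce to 0 modulo the current basis, so we have a Gröbner basis.
Inter-reduce: drop elements whose leading term is divisible by another's, tail-reduce, and make monic.
Reduced Gröbner basis: {x - 1, y + 1}.
Label its elements g_1 = x - 1, g_2 = y + 1.

Reduce p = x - y² - ¾y + 41/4 modulo G:
  leading term x: subtract (1)·g_1 from x - y² - ¾y + 41/4 → -y² - ¾y + 45/4
  leading term y²: subtract (-y)·g_2 from -y² - ¾y + 45/4 → ¼y + 45/4
  leading term y: subtract (¼)·g_2 from ¼y + 45/4 → 11
  leading term 1: no divisor's leading term divides it; move 11 to the remainder.
  normal form = 11.
The normal form is nonzero, so p ∉ I. Since p minus its normal form lies in I, I + (p) = I + (r) where r = 11; decide whether this ideal is the whole ring.
Here r = 11 is a nonzero constant, hence a unit: 1 ∈ I + (p), the Gröbner basis of I + (p) is {1}, and the enlarged system has no common solution — adjoining p is inconsistent.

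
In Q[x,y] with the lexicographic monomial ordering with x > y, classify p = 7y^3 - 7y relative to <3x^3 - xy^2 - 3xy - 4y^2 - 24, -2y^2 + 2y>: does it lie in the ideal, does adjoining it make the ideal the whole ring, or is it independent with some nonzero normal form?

7y^3 - 7y lies in I (it reduces to 0).

First compute the reduced Gröbner basis of I by Buchberger's algorithm.
f_1 = 3x^3 - xy^2 - 3xy - 4y^2 - 24, LT = x^3.
f_2 = -2y^2 + 2y, LT = y^2.

The S-polynomials (S(f_1,f_2)) all reduce to 0 modulo the current basis, so we have a Gröbner basis.
Inter-reduce: drop elements whose leading term is divisible by another's, tail-reduce, and make monic.
Reduced Gröbner basis: {x^3 - 4/3xy - 4/3y - 8, y^2 - y}.
Label its elements g_1 = x^3 - 4/3xy - 4/3y - 8, g_2 = y^2 - y.

Reduce p = 7y^3 - 7y modulo G:
  leading term y^3: subtract (7y)·g_2 from 7y^3 - 7y → 7y^2 - 7y
  leading term y^2: subtract (7)·g_2 from 7y^2 - 7y → 0
  normal form = 0.
Since the normal form is 0, p ∈ I.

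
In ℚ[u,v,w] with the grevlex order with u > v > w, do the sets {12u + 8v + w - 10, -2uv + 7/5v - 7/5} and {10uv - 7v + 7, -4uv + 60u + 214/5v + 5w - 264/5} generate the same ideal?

Yes, the ideals are equal.

For a fixed monomial order, each ideal has a unique reduced Gröbner basis; comparing bases decides equality.
Buchberger on the first generating set:
f_1 = 12u + 8v + w - 10, LT = u.
f_2 = -2uv + 7/5v - 7/5, LT = uv.

S(f_1,f_2): lcm = uv. S = ⅔v² + 1/12vw - 2/15v - 7/10.
  leading term v²: no divisor's leading term divides it; move ⅔v² to the remainder.
  leading term vw: no divisor's leading term divides it; move 1/12vw to the remainder.
  leading term v: no divisor's leading term divides it; move -2/15v to the remainder.
  leading term 1: no divisor's leading term divides it; move -7/10 to the remainder.
  remainder ⅔v² + 1/12vw - 2/15v - 7/10 ≠ 0; add g_3 = ⅔v² + 1/12vw - 2/15v - 7/10 to the basis.

The other S-polynomials (S(f_1,g_3), S(f_2,g_3)) all reduce to 0 modulo the current basis, so we have a Gröbner basis.
Inter-reduce: drop elements whose leading term is divisible by another's, tail-reduce, and make monic.
Reduced Gröbner basis: {v² + ⅛vw - ⅕v - 21/20, u + ⅔v + 1/12w - ⅚}.

Buchberger on the second generating set:
h_1 = 10uv - 7v + 7, LT = uv.
h_2 = -4uv + 60u + 214/5v + 5w - 264/5, LT = uv.

S(h_1,h_2): lcm = uv. S = 15u + 10v + 5/4w - 25/2.
  leading term u: no divisor's leading term divides it; move 15u to the remainder.
  leading term v: no divisor's leading term divides it; move 10v to the remainder.
  leading term w: no divisor's leading term divides it; move 5/4w to the remainder.
  leading term 1: no divisor's leading term divides it; move -25/2 to the remainder.
  remainder 15u + 10v + 5/4w - 25/2 ≠ 0; add k_3 = 15u + 10v + 5/4w - 25/2 to the basis.

S(h_1,k_3): lcm = uv. S = -⅔v² - 1/12vw + 2/15v + 7/10.
  leading term v²: no divisor's leading term divides it; move -⅔v² to the remainder.
  leading term vw: no divisor's leading term divides it; move -1/12vw to the remainder.
  leading term v: no divisor's leading term divides it; move 2/15v to the remainder.
  leading term 1: no divisor's leading term divides it; move 7/10 to the remainder.
  remainder -⅔v² - 1/12vw + 2/15v + 7/10 ≠ 0; add k_4 = -⅔v² - 1/12vw + 2/15v + 7/10 to the basis.

The other S-polynomials (S(h_2,k_3), S(h_1,k_4), S(h_2,k_4), S(k_3,k_4)) all reduce to 0 modulo the current basis, so we have a Gröbner basis.
Inter-reduce: drop elements whose leading term is divisible by another's, tail-reduce, and make monic.
Reduced Gröbner basis: {v² + ⅛vw - ⅕v - 21/20, u + ⅔v + 1/12w - ⅚}.

Same reduced basis, so the two generating sets span the same ideal.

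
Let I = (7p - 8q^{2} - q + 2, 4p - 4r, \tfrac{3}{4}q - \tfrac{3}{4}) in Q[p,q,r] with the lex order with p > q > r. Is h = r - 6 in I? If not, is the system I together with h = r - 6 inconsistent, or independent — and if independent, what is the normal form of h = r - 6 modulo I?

Adjoining r - 6 makes the ideal the whole ring: the system is inconsistent.

First compute the reduced Gröbner basis of I by Buchberger's algorithm.
f_1 = 7p - 8q^{2} - q + 2, LT = p.
f_2 = 4p - 4r, LT = p.
f_3 = \tfrac{3}{4}q - \tfrac{3}{4}, LT = q.

S(f_1,f_2): lcm = p. S = -\tfrac{8}{7}q^{2} - \tfrac{1}{7}q + r + \tfrac{2}{7}.
  reduce S modulo (f_1, f_2, f_3):
  remainder r - 1 ≠ 0; add k_4 = r - 1 to the basis.

The other S-polynomials (S(f_1,f_3), S(f_2,f_3), S(f_1,k_4), S(f_2,k_4), S(f_3,k_4)) all reduce to 0 modulo the current basis, so we have a Gröbner basis.
Inter-reduce: drop elements whose leading term is divisible by another's, tail-reduce, and make monic.
Reduced Gröbner basis: {p - 1, q - 1, r - 1}.
Label its elements g_1 = p - 1, g_2 = q - 1, g_3 = r - 1.

Reduce h = r - 6 modulo G:
  leading term r: subtract (1)·g_3 from r - 6 → -5
  leading term 1: no divisor's leading term divides it; move -5 to the remainder.
  normal form = -5.
The normal form is nonzero, so h ∉ I. Since h minus its normal form lies in I, I + (h) = I + (n) where n = -5; decide whether this ideal is the whole ring.
Here n = -5 is a nonzero constant, hence a unit: 1 ∈ I + (h), the Gröbner basis of I + (h) is {1}, and the enlarged system has no common solution — adjoining h is inconsistent.

The remainder on division by a Gröbner basis is unique — it is the normal form.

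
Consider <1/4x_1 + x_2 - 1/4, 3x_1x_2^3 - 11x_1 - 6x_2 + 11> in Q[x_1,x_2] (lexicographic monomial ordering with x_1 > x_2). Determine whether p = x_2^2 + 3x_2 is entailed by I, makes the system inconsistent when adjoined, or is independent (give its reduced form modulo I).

x_2^2 + 3x_2 is independent of I; its normal form modulo I is x_2^2 + 3x_2.

First compute the reduced Gröbner basis of I by Buchberger's algorithm.
f_1 = 1/4x_1 + x_2 - 1/4, LT = x_1.
f_2 = 3x_1x_2^3 - 11x_1 - 6x_2 + 11, LT = x_1x_2^3.

S(f_1,f_2): lcm = x_1x_2^3. S = 11/3x_1 + 4x_2^4 - x_2^3 + 2x_2 - 11/3.
  leading term x_1: subtract (44/3)·f_1 from 11/3x_1 + 4x_2^4 - x_2^3 + 2x_2 - 11/3 → 4x_2^4 - x_2^3 - 38/3x_2
  leading term x_2^4: no divisor's leading term divides it; move 4x_2^4 to the remainder.
  leading term x_2^3: no divisor's leading term divides it; move -x_2^3 to the remainder.
  leading term x_2: no divisor's leading term divides it; move -38/3x_2 to the remainder.
  remainder 4x_2^4 - x_2^3 - 38/3x_2 ≠ 0; add h_3 = 4x_2^4 - x_2^3 - 38/3x_2 to the basis.

The other S-polynomials (S(f_1,h_3), S(f_2,h_3)) all reduce to 0 modulo the current basis, so we have a Gröbner basis.
Inter-reduce: drop elements whose leading term is divisible by another's, tail-reduce, and make monic.
Reduced Gröbner basis: {x_1 + 4x_2 - 1, x_2^4 - 1/4x_2^3 - 19/6x_2}.
Label its elements g_1 = x_1 + 4x_2 - 1, g_2 = x_2^4 - 1/4x_2^3 - 19/6x_2.

Reduce p = x_2^2 + 3x_2 modulo G:
  leading term x_2^2: no divisor's leading term divides it; move x_2^2 to the remainder.
  leading term x_2: no divisor's leading term divides it; move 3x_2 to the remainder.
  normal form = x_2^2 + 3x_2.
The normal form is nonzero, so p ∉ I. Since p minus its normal form lies in I, I + (p) = I + (r) where r = x_2^2 + 3x_2; decide whether this ideal is the whole ring.
Run Buchberger on G together with r (pairs among the g_i already reduce to 0 since G is a Gröbner basis):
g_1 = x_1 + 4x_2 - 1, LT = x_1.
g_2 = x_2^4 - 1/4x_2^3 - 19/6x_2, LT = x_2^4.
r = x_2^2 + 3x_2, LT = x_2^2.

S(g_2,r): lcm = x_2^4. S = -13/4x_2^3 - 19/6x_2.
  leading term x_2^3: subtract (-13/4x_2)·r from -13/4x_2^3 - 19/6x_2 → 39/4x_2^2 - 19/6x_2
  leading term x_2^2: subtract (39/4)·r from 39/4x_2^2 - 19/6x_2 → -389/12x_2
  leading term x_2: no divisor's leading term divides it; move -389/12x_2 to the remainder.
  remainder -389/12x_2 ≠ 0; add m_4 = -389/12x_2 to the basis.

The other S-polynomials (S(g_1,g_2), S(g_1,r), S(g_1,m_4), S(g_2,m_4), S(r,m_4)) all reduce to 0 modulo the current basis, so we have a Gröbner basis.
Inter-reduce: drop elements whose leading term is divisible by another's, tail-reduce, and make monic.
Reduced Gröbner basis: {x_1 - 1, x_2}.
The reduced Gröbner basis of I + (p) is {x_1 - 1, x_2} ≠ {1}, a proper ideal, so the enlarged system stays consistent: p is independent of I, with normal form x_2^2 + 3x_2.

The remainder on division by a Gröbner basis is unique — it is the normal form.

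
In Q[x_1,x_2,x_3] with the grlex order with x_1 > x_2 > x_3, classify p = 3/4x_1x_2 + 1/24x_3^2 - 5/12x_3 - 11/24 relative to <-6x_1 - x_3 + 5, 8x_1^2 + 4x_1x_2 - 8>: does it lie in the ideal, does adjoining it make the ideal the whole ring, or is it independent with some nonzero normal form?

First compute the reduced Gröbner basis of I by Buchberger's algorithm.
f_1 = -6x_1 - x_3 + 5, LT = x_1.
f_2 = 8x_1^2 + 4x_1x_2 - 8, LT = x_1^2.

S(f_1,f_2): lcm = x_1^2. S = -1/2x_1x_2 + 1/6x_1x_3 - 5/6x_1 + 1.
  reduce S modulo (f_1, f_2):
  remainder 1/12x_2x_3 - 1/36x_3^2 - 5/12x_2 + 5/18x_3 + 11/36 ≠ 0; add h_3 = 1/12x_2x_3 - 1/36x_3^2 - 5/12x_2 + 5/18x_3 + 11/36 to the basis.

The other S-polynomials (S(f_1,h_3), S(f_2,h_3)) all reduce to 0 modulo the current basis, so we have a Gröbner basis.
Inter-reduce: drop elements whose leading term is divisible by another's, tail-reduce, and make monic.
Reduced Gröbner basis: {x_2x_3 - 1/3x_3^2 - 5x_2 + 10/3x_3 + 11/3, x_1 + 1/6x_3 - 5/6}.
Label its elements g_1 = x_2x_3 - 1/3x_3^2 - 5x_2 + 10/3x_3 + 11/3, g_2 = x_1 + 1/6x_3 - 5/6.

Reduce p = 3/4x_1x_2 + 1/24x_3^2 - 5/12x_3 - 11/24 modulo G:
  leading term x_1x_2: subtract (3/4x_2)·g_2 from 3/4x_1x_2 + 1/24x_3^2 - 5/12x_3 - 11/24 → -1/8x_2x_3 + 1/24x_3^2 + 5/8x_2 - 5/12x_3 - 11/24
  leading term x_2x_3: subtract (-1/8)·g_1 from -1/8x_2x_3 + 1/24x_3^2 + 5/8x_2 - 5/12x_3 - 11/24 → 0
  normal form = 0.
Since the normal form is 0, p ∈ I.

3/4x_1x_2 + 1/24x_3^2 - 5/12x_3 - 11/24 lies in I (it reduces to 0).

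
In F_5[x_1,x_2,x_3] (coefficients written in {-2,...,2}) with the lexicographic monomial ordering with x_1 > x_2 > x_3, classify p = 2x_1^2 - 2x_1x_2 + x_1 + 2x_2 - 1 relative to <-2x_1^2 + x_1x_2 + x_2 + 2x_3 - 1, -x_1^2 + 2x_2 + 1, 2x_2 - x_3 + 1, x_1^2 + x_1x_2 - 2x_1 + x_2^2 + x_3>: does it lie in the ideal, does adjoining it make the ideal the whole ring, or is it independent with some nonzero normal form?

First compute the reduced Gröbner basis of I by Buchberger's algorithm.
f_1 = -2x_1^2 + x_1x_2 + x_2 + 2x_3 - 1, LT = x_1^2.
f_2 = -x_1^2 + 2x_2 + 1, LT = x_1^2.
f_3 = 2x_2 - x_3 + 1, LT = x_2.
f_4 = x_1^2 + x_1x_2 - 2x_1 + x_2^2 + x_3, LT = x_1^2.

S(f_1,f_2): lcm = x_1^2. S = 2x_1x_2 - x_2 - x_3 - 1.
  leading term x_1x_2: subtract (x_1)·f_3 from 2x_1x_2 - x_2 - x_3 - 1 → x_1x_3 - x_1 - x_2 - x_3 - 1
  leading term x_1x_3: no divisor's leading term divides it; move x_1x_3 to the remainder.
  leading term x_1: no divisor's leading term divides it; move -x_1 to the remainder.
  leading term x_2: subtract (2)·f_3 from -x_2 - x_3 - 1 → x_3 + 2
  leading term x_3: no divisor's leading term divides it; move x_3 to the remainder.
  leading term 1: no divisor's leading term divides it; move 2 to the remainder.
  remainder x_1x_3 - x_1 + x_3 + 2 ≠ 0; add h_5 = x_1x_3 - x_1 + x_3 + 2 to the basis.

S(f_1,f_4): lcm = x_1^2. S = x_1x_2 + 2x_1 - x_2^2 + 2x_2 - 2x_3 - 2.
  leading term x_1x_2: subtract (-2x_1)·f_3 from x_1x_2 + 2x_1 - x_2^2 + 2x_2 - 2x_3 - 2 → -2x_1x_3 - x_1 - x_2^2 + 2x_2 - 2x_3 - 2
  leading term x_1x_3: subtract (-2)·h_5 from -2x_1x_3 - x_1 - x_2^2 + 2x_2 - 2x_3 - 2 → 2x_1 - x_2^2 + 2x_2 + 2
  leading term x_1: no divisor's leading term divides it; move 2x_1 to the remainder.
  leading term x_2^2: subtract (2x_2)·f_3 from -x_2^2 + 2x_2 + 2 → 2x_2x_3 + 2
  leading term x_2x_3: subtract (x_3)·f_3 from 2x_2x_3 + 2 → x_3^2 - x_3 + 2
  leading term x_3^2: no divisor's leading term divides it; move x_3^2 to the remainder.
  leading term x_3: no divisor's leading term divides it; move -x_3 to the remainder.
  leading term 1: no divisor's leading term divides it; move 2 to the remainder.
  remainder 2x_1 + x_3^2 - x_3 + 2 ≠ 0; add h_6 = 2x_1 + x_3^2 - x_3 + 2 to the basis.

S(f_1,h_5): lcm = x_1^2x_3. S = x_1^2 + 2x_1x_2x_3 - x_1x_3 - 2x_1 + 2x_2x_3 - x_3^2 - 2x_3.
  leading term x_1^2: subtract (2)·f_1 from x_1^2 + 2x_1x_2x_3 - x_1x_3 - 2x_1 + 2x_2x_3 - x_3^2 - 2x_3 → 2x_1x_2x_3 - 2x_1x_2 - x_1x_3 - 2x_1 + 2x_2x_3 - 2x_2 - x_3^2 - x_3 + 2
  leading term x_1x_2x_3: subtract (x_1x_3)·f_3 from 2x_1x_2x_3 - 2x_1x_2 - x_1x_3 - 2x_1 + 2x_2x_3 - 2x_2 - x_3^2 - x_3 + 2 → -2x_1x_2 + x_1x_3^2 - 2x_1x_3 - 2x_1 + 2x_2x_3 - 2x_2 - x_3^2 - x_3 + 2
  leading term x_1x_2: subtract (-x_1)·f_3 from -2x_1x_2 + x_1x_3^2 - 2x_1x_3 - 2x_1 + 2x_2x_3 - 2x_2 - x_3^2 - x_3 + 2 → x_1x_3^2 + 2x_1x_3 - x_1 + 2x_2x_3 - 2x_2 - x_3^2 - x_3 + 2
  leading term x_1x_3^2: subtract (x_3)·h_5 from x_1x_3^2 + 2x_1x_3 - x_1 + 2x_2x_3 - 2x_2 - x_3^2 - x_3 + 2 → -2x_1x_3 - x_1 + 2x_2x_3 - 2x_2 - 2x_3^2 + 2x_3 + 2
  leading term x_1x_3: subtract (-2)·h_5 from -2x_1x_3 - x_1 + 2x_2x_3 - 2x_2 - 2x_3^2 + 2x_3 + 2 → 2x_1 + 2x_2x_3 - 2x_2 - 2x_3^2 - x_3 + 1
  leading term x_1: subtract (1)·h_6 from 2x_1 + 2x_2x_3 - 2x_2 - 2x_3^2 - x_3 + 1 → 2x_2x_3 - 2x_2 + 2x_3^2 - 1
  leading term x_2x_3: subtract (x_3)·f_3 from 2x_2x_3 - 2x_2 + 2x_3^2 - 1 → -2x_2 - 2x_3^2 - x_3 - 1
  leading term x_2: subtract (-1)·f_3 from -2x_2 - 2x_3^2 - x_3 - 1 → -2x_3^2 - 2x_3
  leading term x_3^2: no divisor's leading term divides it; move -2x_3^2 to the remainder.
  leading term x_3: no divisor's leading term divides it; move -2x_3 to the remainder.
  remainder -2x_3^2 - 2x_3 ≠ 0; add h_7 = -2x_3^2 - 2x_3 to the basis.

S(f_4,h_5): lcm = x_1^2x_3. S = x_1^2 + x_1x_2x_3 + 2x_1x_3 - 2x_1 + x_2^2x_3 + x_3^2.
  leading term x_1^2: subtract (2)·f_1 from x_1^2 + x_1x_2x_3 + 2x_1x_3 - 2x_1 + x_2^2x_3 + x_3^2 → x_1x_2x_3 - 2x_1x_2 + 2x_1x_3 - 2x_1 + x_2^2x_3 - 2x_2 + x_3^2 + x_3 + 2
  leading term x_1x_2x_3: subtract (-2x_1x_3)·f_3 from x_1x_2x_3 - 2x_1x_2 + 2x_1x_3 - 2x_1 + x_2^2x_3 - 2x_2 + x_3^2 + x_3 + 2 → -2x_1x_2 - 2x_1x_3^2 - x_1x_3 - 2x_1 + x_2^2x_3 - 2x_2 + x_3^2 + x_3 + 2
  leading term x_1x_2: subtract (-x_1)·f_3 from -2x_1x_2 - 2x_1x_3^2 - x_1x_3 - 2x_1 + x_2^2x_3 - 2x_2 + x_3^2 + x_3 + 2 → -2x_1x_3^2 - 2x_1x_3 - x_1 + x_2^2x_3 - 2x_2 + x_3^2 + x_3 + 2
  leading term x_1x_3^2: subtract (-2x_3)·h_5 from -2x_1x_3^2 - 2x_1x_3 - x_1 + x_2^2x_3 - 2x_2 + x_3^2 + x_3 + 2 → x_1x_3 - x_1 + x_2^2x_3 - 2x_2 - 2x_3^2 + 2
  leading term x_1x_3: subtract (1)·h_5 from x_1x_3 - x_1 + x_2^2x_3 - 2x_2 - 2x_3^2 + 2 → x_2^2x_3 - 2x_2 - 2x_3^2 - x_3
  leading term x_2^2x_3: subtract (-2x_2x_3)·f_3 from x_2^2x_3 - 2x_2 - 2x_3^2 - x_3 → -2x_2x_3^2 + 2x_2x_3 - 2x_2 - 2x_3^2 - x_3
  leading term x_2x_3^2: subtract (-x_3^2)·f_3 from -2x_2x_3^2 + 2x_2x_3 - 2x_2 - 2x_3^2 - x_3 → 2x_2x_3 - 2x_2 - x_3^3 - x_3^2 - x_3
  leading term x_2x_3: subtract (x_3)·f_3 from 2x_2x_3 - 2x_2 - x_3^3 - x_3^2 - x_3 → -2x_2 - x_3^3 - 2x_3
  leading term x_2: subtract (-1)·f_3 from -2x_2 - x_3^3 - 2x_3 → -x_3^3 + 2x_3 + 1
  leading term x_3^3: subtract (-2x_3)·h_7 from -x_3^3 + 2x_3 + 1 → x_3^2 + 2x_3 + 1
  leading term x_3^2: subtract (2)·h_7 from x_3^2 + 2x_3 + 1 → x_3 + 1
  leading term x_3: no divisor's leading term divides it; move x_3 to the remainder.
  leading term 1: no divisor's leading term divides it; move 1 to the remainder.
  remainder x_3 + 1 ≠ 0; add h_8 = x_3 + 1 to the basis.

The other S-polynomials (S(f_1,f_3), S(f_2,f_3), S(f_2,f_4), S(f_3,f_4), S(f_2,h_5), S(f_3,h_5), S(f_1,h_6), S(f_2,h_6), S(f_3,h_6), S(f_4,h_6), S(h_5,h_6), S(f_1,h_7), S(f_2,h_7), S(f_3,h_7), S(f_4,h_7), S(h_5,h_7), S(h_6,h_7), S(f_1,h_8), S(f_2,h_8), S(f_3,h_8), S(f_4,h_8), S(h_5,h_8), S(h_6,h_8), S(h_7,h_8)) all reduce to 0 modulo the current basis, so we have a Gröbner basis.
Inter-reduce: drop elements whose leading term is divisible by another's, tail-reduce, and make monic.
Reduced Gröbner basis: {x_1 + 2, x_2 + 1, x_3 + 1}.
Label its elements g_1 = x_1 + 2, g_2 = x_2 + 1, g_3 = x_3 + 1.

Reduce p = 2x_1^2 - 2x_1x_2 + x_1 + 2x_2 - 1 modulo G:
  leading term x_1^2: subtract (2x_1)·g_1 from 2x_1^2 - 2x_1x_2 + x_1 + 2x_2 - 1 → -2x_1x_2 + 2x_1 + 2x_2 - 1
  leading term x_1x_2: subtract (-2x_2)·g_1 from -2x_1x_2 + 2x_1 + 2x_2 - 1 → 2x_1 + x_2 - 1
  leading term x_1: subtract (2)·g_1 from 2x_1 + x_2 - 1 → x_2
  leading term x_2: subtract (1)·g_2 from x_2 → -1
  leading term 1: no divisor's leading term divides it; move -1 to the remainder.
  normal form = -1.
The normal form is nonzero, so p ∉ I. Since p minus its normal form lies in I, I + (p) = I + (r) where r = -1; decide whether this ideal is the whole ring.
Here r = -1 is a nonzero constant, hence a unit: 1 ∈ I + (p), the Gröbner basis of I + (p) is {1}, and the enlarged system has no common solution — adjoining p is inconsistent.

The remainder on division by a Gröbner basis is unique — it is the normal form.

Adjoining 2x_1^2 - 2x_1x_2 + x_1 + 2x_2 - 1 makes the ideal the whole ring: the system is inconsistent.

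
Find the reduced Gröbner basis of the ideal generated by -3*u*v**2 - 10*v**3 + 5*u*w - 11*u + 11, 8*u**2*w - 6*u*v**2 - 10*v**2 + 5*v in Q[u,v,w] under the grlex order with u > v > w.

f_1 = -3*u*v**2 - 10*v**3 + 5*u*w - 11*u + 11, LT = u*v**2.
f_2 = 8*u**2*w - 6*u*v**2 - 10*v**2 + 5*v, LT = u**2*w.

S(f_1,f_2): lcm = u**2*v**2*w. S = 3/4*u*v**4 + 10/3*u*v**3*w - 5/3*u**2*w**2 + 5/4*v**4 + 11/3*u**2*w - 5/8*v**3 - 11/3*u*w.
  reduce S modulo (f_1, f_2):
  remainder -5/2*v**5 - 100/9*v**4*w + 50/9*u*v*w**2 + 5/4*v**4 - 110/9*u*v*w - 5/8*v**3 - 25/12*v**2*w - 11/3*u*w + 22/3*v**2 + 955/72*v*w - 55/24*v ≠ 0; add g_3 = -5/2*v**5 - 100/9*v**4*w + 50/9*u*v*w**2 + 5/4*v**4 - 110/9*u*v*w - 5/8*v**3 - 25/12*v**2*w - 11/3*u*w + 22/3*v**2 + 955/72*v*w - 55/24*v to the basis.

The other S-polynomials (S(f_1,g_3), S(f_2,g_3)) all reduce to 0 modulo the current basis, so we have a Gröbner basis.

G = {v**5 + 40/9*v**4*w - 20/9*u*v*w**2 - 1/2*v**4 + 44/9*u*v*w + 1/4*v**3 + 5/6*v**2*w + 22/15*u*w - 44/15*v**2 - 191/36*v*w + 11/12*v, u**2*w + 5/2*v**3 - 5/4*u*w - 5/4*v**2 + 11/4*u + 5/8*v - 11/4, u*v**2 + 10/3*v**3 - 5/3*u*w + 11/3*u - 11/3}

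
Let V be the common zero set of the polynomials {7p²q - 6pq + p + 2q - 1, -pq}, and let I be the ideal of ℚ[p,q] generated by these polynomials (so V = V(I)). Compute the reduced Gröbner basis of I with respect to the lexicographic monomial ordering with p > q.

f_1 = 7p²q - 6pq + p + 2q - 1, LT = p²q.
f_2 = -pq, LT = pq.

S(f_1,f_2): lcm = p²q. S = -6/7pq + 1/7p + 2/7q - 1/7.
  leading term pq: subtract (6/7)·f_2 from -6/7pq + 1/7p + 2/7q - 1/7 → 1/7p + 2/7q - 1/7
  leading term p: no divisor's leading term divides it; move 1/7p to the remainder.
  leading term q: no divisor's leading term divides it; move 2/7q to the remainder.
  leading term 1: no divisor's leading term divides it; move -1/7 to the remainder.
  remainder 1/7p + 2/7q - 1/7 ≠ 0; add g_3 = 1/7p + 2/7q - 1/7 to the basis.

S(f_2,g_3): lcm = pq. S = -2q² + q.
  leading term q²: no divisor's leading term divides it; move -2q² to the remainder.
  leading term q: no divisor's leading term divides it; move q to the remainder.
  remainder -2q² + q ≠ 0; add g_4 = -2q² + q to the basis.

The other S-polynomials (S(f_1,g_3), S(f_1,g_4), S(f_2,g_4), S(g_3,g_4)) all reduce to 0 modulo the current basis, so we have a Gröbner basis.
Inter-reduce: drop elements whose leading term is divisible by another's, tail-reduce, and make monic.

G = {p + 2q - 1, q² - ½q}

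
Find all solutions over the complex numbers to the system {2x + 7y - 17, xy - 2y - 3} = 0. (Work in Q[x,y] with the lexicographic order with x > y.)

{(11/2, 6/7), (5, 1)}

Compute a lex Gröbner basis by Buchberger's algorithm.
f_1 = 2x + 7y - 17, LT = x.
f_2 = xy - 2y - 3, LT = xy.

S(f_1,f_2): lcm = xy. S = 7/2y^2 - 13/2y + 3.
  leading term y^2: no divisor's leading term divides it; move 7/2y^2 to the remainder.
  leading term y: no divisor's leading term divides it; move -13/2y to the remainder.
  leading term 1: no divisor's leading term divides it; move 3 to the remainder.
  remainder 7/2y^2 - 13/2y + 3 ≠ 0; add h_3 = 7/2y^2 - 13/2y + 3 to the basis.

The other S-polynomials (S(f_1,h_3), S(f_2,h_3)) all reduce to 0 modulo the current basis, so we have a Gröbner basis.
Inter-reduce: drop elements whose leading term is divisible by another's, tail-reduce, and make monic.
Reduced Gröbner basis: {x + 7/2y - 17/2, y^2 - 13/7y + 6/7}.

From the last basis element, y^2 - 13/7y + 6/7 = 0, so y takes values in {6/7, 1}. Each choice, substituted upward through the basis, yields the corresponding point(s) of the solution set.
  y = 6/7: the earlier basis element becomes x - 11/2 = 0, giving x = 11/2 — point (11/2, 6/7).
  y = 1: the earlier basis element becomes x - 5 = 0, giving x = 5 — point (5, 1).
This is the nonlinear analogue of row-reducing a linear system.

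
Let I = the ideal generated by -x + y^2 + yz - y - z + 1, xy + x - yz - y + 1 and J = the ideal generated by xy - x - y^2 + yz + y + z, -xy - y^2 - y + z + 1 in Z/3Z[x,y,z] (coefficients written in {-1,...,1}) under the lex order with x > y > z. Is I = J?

No, the ideals differ.

For a fixed monomial order, each ideal has a unique reduced Gröbner basis; comparing bases decides equality.
Buchberger on the first generating set:
f_1 = -x + y^2 + yz - y - z + 1, LT = x.
f_2 = xy + x - yz - y + 1, LT = xy.

S(f_1,f_2): lcm = xy. S = -x - y^3 - y^2z + y^2 - yz - 1.
  leading term x: subtract (1)·f_1 from -x - y^3 - y^2z + y^2 - yz - 1 → -y^3 - y^2z + yz + y + z + 1
  leading term y^3: no divisor's leading term divides it; move -y^3 to the remainder.
  leading term y^2z: no divisor's leading term divides it; move -y^2z to the remainder.
  leading term yz: no divisor's leading term divides it; move yz to the remainder.
  leading term y: no divisor's leading term divides it; move y to the remainder.
  leading term z: no divisor's leading term divides it; move z to the remainder.
  leading term 1: no divisor's leading term divides it; move 1 to the remainder.
  remainder -y^3 - y^2z + yz + y + z + 1 ≠ 0; add g_3 = -y^3 - y^2z + yz + y + z + 1 to the basis.

The other S-polynomials (S(f_1,g_3), S(f_2,g_3)) all reduce to 0 modulo the current basis, so we have a Gröbner basis.
Inter-reduce: drop elements whose leading term is divisible by another's, tail-reduce, and make monic.
Reduced Gröbner basis: {x - y^2 - yz + y + z - 1, y^3 + y^2z - yz - y - z - 1}.

Buchberger on the second generating set:
h_1 = xy - x - y^2 + yz + y + z, LT = xy.
h_2 = -xy - y^2 - y + z + 1, LT = xy.

S(h_1,h_2): lcm = xy. S = -x + y^2 + yz - z + 1.
  leading term x: no divisor's leading term divides it; move -x to the remainder.
  leading term y^2: no divisor's leading term divides it; move y^2 to the remainder.
  leading term yz: no divisor's leading term divides it; move yz to the remainder.
  leading term z: no divisor's leading term divides it; move -z to the remainder.
  leading term 1: no divisor's leading term divides it; move 1 to the remainder.
  remainder -x + y^2 + yz - z + 1 ≠ 0; add k_3 = -x + y^2 + yz - z + 1 to the basis.

S(h_1,k_3): lcm = xy. S = -x + y^3 + y^2z - y^2 - y + z.
  leading term x: subtract (1)·k_3 from -x + y^3 + y^2z - y^2 - y + z → y^3 + y^2z + y^2 - yz - y - z - 1
  leading term y^3: no divisor's leading term divides it; move y^3 to the remainder.
  leading term y^2z: no divisor's leading term divides it; move y^2z to the remainder.
  leading term y^2: no divisor's leading term divides it; move y^2 to the remainder.
  leading term yz: no divisor's leading term divides it; move -yz to the remainder.
  leading term y: no divisor's leading term divides it; move -y to the remainder.
  leading term z: no divisor's leading term divides it; move -z to the remainder.
  leading term 1: no divisor's leading term divides it; move -1 to the remainder.
  remainder y^3 + y^2z + y^2 - yz - y - z - 1 ≠ 0; add k_4 = y^3 + y^2z + y^2 - yz - y - z - 1 to the basis.

The other S-polynomials (S(h_2,k_3), S(h_1,k_4), S(h_2,k_4), S(k_3,k_4)) all reduce to 0 modulo the current basis, so we have a Gröbner basis.
Inter-reduce: drop elements whose leading term is divisible by another's, tail-reduce, and make monic.
Reduced Gröbner basis: {x - y^2 - yz + z - 1, y^3 + y^2z + y^2 - yz - y - z - 1}.

These differ, so the ideals are not equal.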